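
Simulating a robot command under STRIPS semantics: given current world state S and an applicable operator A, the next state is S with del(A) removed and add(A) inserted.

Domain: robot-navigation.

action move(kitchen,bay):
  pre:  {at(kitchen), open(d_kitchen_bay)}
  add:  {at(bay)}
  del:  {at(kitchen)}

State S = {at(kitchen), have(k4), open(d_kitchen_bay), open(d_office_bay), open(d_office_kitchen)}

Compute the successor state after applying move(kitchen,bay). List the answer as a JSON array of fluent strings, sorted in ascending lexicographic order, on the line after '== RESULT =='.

Progress:
  pre ⊆ S: {at(kitchen), open(d_kitchen_bay)} ⊆ S  — applicable
  S \ del = {have(k4), open(d_kitchen_bay), open(d_office_bay), open(d_office_kitchen)}
  ∪ add   = {at(bay), have(k4), open(d_kitchen_bay), open(d_office_bay), open(d_office_kitchen)}

== RESULT ==
["at(bay)", "have(k4)", "open(d_kitchen_bay)", "open(d_office_bay)", "open(d_office_kitchen)"]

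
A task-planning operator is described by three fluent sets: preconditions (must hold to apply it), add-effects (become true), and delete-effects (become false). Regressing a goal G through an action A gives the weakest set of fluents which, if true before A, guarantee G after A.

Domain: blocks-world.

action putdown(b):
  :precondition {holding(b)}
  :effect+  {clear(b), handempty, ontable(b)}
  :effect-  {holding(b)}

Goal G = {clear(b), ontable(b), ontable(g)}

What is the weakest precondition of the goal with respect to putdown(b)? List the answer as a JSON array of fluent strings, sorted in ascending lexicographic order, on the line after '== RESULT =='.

Compute (G \ add) ∪ pre:
  G ∩ del = {}  (empty — regression defined)
  G \ add = {clear(b), ontable(b), ontable(g)} \ {clear(b), handempty, ontable(b)} = {ontable(g)}
  ∪ pre   = {ontable(g)} ∪ {holding(b)}
          = {holding(b), ontable(g)}

== RESULT ==
["holding(b)", "ontable(g)"]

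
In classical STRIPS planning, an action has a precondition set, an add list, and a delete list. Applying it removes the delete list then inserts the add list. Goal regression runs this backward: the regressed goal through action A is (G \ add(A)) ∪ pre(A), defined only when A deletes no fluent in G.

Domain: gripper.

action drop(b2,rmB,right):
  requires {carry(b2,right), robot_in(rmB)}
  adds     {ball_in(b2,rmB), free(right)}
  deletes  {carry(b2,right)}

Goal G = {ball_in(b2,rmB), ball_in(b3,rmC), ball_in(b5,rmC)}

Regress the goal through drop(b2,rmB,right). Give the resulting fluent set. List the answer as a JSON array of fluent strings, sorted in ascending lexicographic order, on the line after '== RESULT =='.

Compute (G \ add) ∪ pre:
  G ∩ del = {}  (empty — regression defined)
  G \ add = {ball_in(b2,rmB), ball_in(b3,rmC), ball_in(b5,rmC)} \ {ball_in(b2,rmB), free(right)} = {ball_in(b3,rmC), ball_in(b5,rmC)}
  ∪ pre   = {ball_in(b3,rmC), ball_in(b5,rmC)} ∪ {carry(b2,right), robot_in(rmB)}
          = {ball_in(b3,rmC), ball_in(b5,rmC), carry(b2,right), robot_in(rmB)}

== RESULT ==
["ball_in(b3,rmC)", "ball_in(b5,rmC)", "carry(b2,right)", "robot_in(rmB)"]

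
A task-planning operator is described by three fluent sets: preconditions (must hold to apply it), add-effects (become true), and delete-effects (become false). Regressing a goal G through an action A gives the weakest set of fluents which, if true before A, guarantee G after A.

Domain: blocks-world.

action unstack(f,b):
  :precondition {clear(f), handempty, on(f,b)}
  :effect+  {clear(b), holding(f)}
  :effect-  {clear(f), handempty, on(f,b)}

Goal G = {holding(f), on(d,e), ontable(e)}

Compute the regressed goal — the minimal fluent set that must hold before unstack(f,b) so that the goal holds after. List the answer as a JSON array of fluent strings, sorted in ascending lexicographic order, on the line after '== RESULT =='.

Compute (G \ add) ∪ pre:
  G ∩ del = {}  (empty — regression defined)
  G \ add = {holding(f), on(d,e), ontable(e)} \ {clear(b), holding(f)} = {on(d,e), ontable(e)}
  ∪ pre   = {on(d,e), ontable(e)} ∪ {clear(f), handempty, on(f,b)}
          = {clear(f), handempty, on(d,e), on(f,b), ontable(e)}

== RESULT ==
["clear(f)", "handempty", "on(d,e)", "on(f,b)", "ontable(e)"]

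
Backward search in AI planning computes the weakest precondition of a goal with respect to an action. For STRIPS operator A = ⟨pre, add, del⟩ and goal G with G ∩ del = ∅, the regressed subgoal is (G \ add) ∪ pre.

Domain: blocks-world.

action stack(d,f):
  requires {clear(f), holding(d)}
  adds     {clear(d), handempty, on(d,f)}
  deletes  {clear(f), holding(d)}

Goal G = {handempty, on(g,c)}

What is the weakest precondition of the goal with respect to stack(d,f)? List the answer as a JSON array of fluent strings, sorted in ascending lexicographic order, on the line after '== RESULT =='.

Regress:
  G ∩ del = {}  (empty — regression defined)
  G \ add = {handempty, on(g,c)} \ {clear(d), handempty, on(d,f)} = {on(g,c)}
  ∪ pre   = {on(g,c)} ∪ {clear(f), holding(d)}
          = {clear(f), holding(d), on(g,c)}

== RESULT ==
["clear(f)", "holding(d)", "on(g,c)"]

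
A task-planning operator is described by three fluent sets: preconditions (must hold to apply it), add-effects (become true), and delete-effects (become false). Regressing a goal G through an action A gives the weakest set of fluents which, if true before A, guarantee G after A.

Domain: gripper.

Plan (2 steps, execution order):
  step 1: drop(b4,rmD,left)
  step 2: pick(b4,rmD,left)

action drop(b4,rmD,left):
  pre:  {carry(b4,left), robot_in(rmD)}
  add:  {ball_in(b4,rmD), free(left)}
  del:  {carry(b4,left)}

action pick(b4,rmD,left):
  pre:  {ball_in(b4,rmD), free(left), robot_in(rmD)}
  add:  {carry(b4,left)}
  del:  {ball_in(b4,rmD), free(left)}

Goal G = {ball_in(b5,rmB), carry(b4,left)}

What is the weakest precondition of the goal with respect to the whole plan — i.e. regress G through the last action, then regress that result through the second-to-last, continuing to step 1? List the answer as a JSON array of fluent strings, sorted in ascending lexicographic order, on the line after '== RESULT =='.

Regress step by step:
  through step 2 (pick(b4,rmD,left)): drop {carry(b4,left)}, keep {ball_in(b5,rmB)}, require {ball_in(b4,rmD), free(left), robot_in(rmD)}
    → {ball_in(b4,rmD), ball_in(b5,rmB), free(left), robot_in(rmD)}
  through step 1 (drop(b4,rmD,left)): drop {ball_in(b4,rmD), free(left)}, keep {ball_in(b5,rmB), robot_in(rmD)}, require {carry(b4,left), robot_in(rmD)}
    → {ball_in(b5,rmB), carry(b4,left), robot_in(rmD)}

== RESULT ==
["ball_in(b5,rmB)", "carry(b4,left)", "robot_in(rmD)"]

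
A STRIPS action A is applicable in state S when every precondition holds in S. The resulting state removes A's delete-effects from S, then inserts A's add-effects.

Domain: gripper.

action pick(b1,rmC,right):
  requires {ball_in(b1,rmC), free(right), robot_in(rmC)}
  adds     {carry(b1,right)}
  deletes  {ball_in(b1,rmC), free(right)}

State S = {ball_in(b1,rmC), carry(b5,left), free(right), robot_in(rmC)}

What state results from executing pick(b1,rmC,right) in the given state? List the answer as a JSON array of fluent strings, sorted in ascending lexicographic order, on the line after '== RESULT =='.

Progress:
  pre ⊆ S: {ball_in(b1,rmC), free(right), robot_in(rmC)} ⊆ S  — applicable
  S \ del = {carry(b5,left), robot_in(rmC)}
  ∪ add   = {carry(b1,right), carry(b5,left), robot_in(rmC)}

== RESULT ==
["carry(b1,right)", "carry(b5,left)", "robot_in(rmC)"]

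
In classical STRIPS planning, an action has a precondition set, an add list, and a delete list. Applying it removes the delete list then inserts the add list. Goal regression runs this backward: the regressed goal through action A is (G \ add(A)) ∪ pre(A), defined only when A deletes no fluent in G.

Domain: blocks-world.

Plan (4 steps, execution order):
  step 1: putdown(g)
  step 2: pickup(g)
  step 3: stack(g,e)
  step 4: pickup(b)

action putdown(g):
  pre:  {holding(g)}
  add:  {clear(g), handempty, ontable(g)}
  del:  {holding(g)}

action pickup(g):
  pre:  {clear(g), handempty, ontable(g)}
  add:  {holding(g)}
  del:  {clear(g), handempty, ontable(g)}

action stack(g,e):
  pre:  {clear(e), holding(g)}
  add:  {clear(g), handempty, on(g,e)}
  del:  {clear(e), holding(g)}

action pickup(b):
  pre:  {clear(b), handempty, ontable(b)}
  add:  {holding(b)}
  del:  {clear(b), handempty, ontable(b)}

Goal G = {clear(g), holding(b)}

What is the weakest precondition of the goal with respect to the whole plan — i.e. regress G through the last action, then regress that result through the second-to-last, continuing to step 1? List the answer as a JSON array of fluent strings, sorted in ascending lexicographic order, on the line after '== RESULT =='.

Regress step by step:
  through step 4 (pickup(b)): drop {holding(b)}, keep {clear(g)}, require {clear(b), handempty, ontable(b)}
    → {clear(b), clear(g), handempty, ontable(b)}
  through step 3 (stack(g,e)): drop {clear(g), handempty}, keep {clear(b), ontable(b)}, require {clear(e), holding(g)}
    → {clear(b), clear(e), holding(g), ontable(b)}
  through step 2 (pickup(g)): drop {holding(g)}, keep {clear(b), clear(e), ontable(b)}, require {clear(g), handempty, ontable(g)}
    → {clear(b), clear(e), clear(g), handempty, ontable(b), ontable(g)}
  through step 1 (putdown(g)): drop {clear(g), handempty, ontable(g)}, keep {clear(b), clear(e), ontable(b)}, require {holding(g)}
    → {clear(b), clear(e), holding(g), ontable(b)}

== RESULT ==
["clear(b)", "clear(e)", "holding(g)", "ontable(b)"]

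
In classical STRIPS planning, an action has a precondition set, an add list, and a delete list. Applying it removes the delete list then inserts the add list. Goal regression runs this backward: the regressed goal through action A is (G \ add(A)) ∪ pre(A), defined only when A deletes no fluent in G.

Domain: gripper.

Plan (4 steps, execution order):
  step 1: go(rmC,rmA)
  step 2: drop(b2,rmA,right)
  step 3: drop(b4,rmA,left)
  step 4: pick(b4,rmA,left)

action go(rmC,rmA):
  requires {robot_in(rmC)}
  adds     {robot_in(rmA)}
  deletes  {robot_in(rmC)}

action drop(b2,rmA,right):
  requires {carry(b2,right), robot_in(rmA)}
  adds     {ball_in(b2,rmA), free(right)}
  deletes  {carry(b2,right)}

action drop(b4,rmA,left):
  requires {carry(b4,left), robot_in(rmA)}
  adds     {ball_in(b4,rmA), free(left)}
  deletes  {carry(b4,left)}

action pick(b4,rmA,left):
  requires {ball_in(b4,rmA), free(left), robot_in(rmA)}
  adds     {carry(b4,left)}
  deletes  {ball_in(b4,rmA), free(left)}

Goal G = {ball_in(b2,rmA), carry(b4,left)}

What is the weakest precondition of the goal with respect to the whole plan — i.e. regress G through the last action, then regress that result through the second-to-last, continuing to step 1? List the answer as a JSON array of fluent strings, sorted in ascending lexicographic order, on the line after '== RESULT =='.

Work backward from the goal:
  through step 4 (pick(b4,rmA,left)): drop {carry(b4,left)}, keep {ball_in(b2,rmA)}, require {ball_in(b4,rmA), free(left), robot_in(rmA)}
    → {ball_in(b2,rmA), ball_in(b4,rmA), free(left), robot_in(rmA)}
  through step 3 (drop(b4,rmA,left)): drop {ball_in(b4,rmA), free(left)}, keep {ball_in(b2,rmA), robot_in(rmA)}, require {carry(b4,left), robot_in(rmA)}
    → {ball_in(b2,rmA), carry(b4,left), robot_in(rmA)}
  through step 2 (drop(b2,rmA,right)): drop {ball_in(b2,rmA)}, keep {carry(b4,left), robot_in(rmA)}, require {carry(b2,right), robot_in(rmA)}
    → {carry(b2,right), carry(b4,left), robot_in(rmA)}
  through step 1 (go(rmC,rmA)): drop {robot_in(rmA)}, keep {carry(b2,right), carry(b4,left)}, require {robot_in(rmC)}
    → {carry(b2,right), carry(b4,left), robot_in(rmC)}

== RESULT ==
["carry(b2,right)", "carry(b4,left)", "robot_in(rmC)"]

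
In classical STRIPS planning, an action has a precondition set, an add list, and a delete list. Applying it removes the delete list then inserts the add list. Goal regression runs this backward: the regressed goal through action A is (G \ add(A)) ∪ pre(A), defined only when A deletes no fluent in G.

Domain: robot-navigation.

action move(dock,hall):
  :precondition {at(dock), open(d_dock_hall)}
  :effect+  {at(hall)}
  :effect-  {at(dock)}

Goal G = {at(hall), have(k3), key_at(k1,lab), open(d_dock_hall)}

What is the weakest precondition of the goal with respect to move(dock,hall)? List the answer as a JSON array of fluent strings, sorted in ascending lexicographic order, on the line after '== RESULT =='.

Compute (G \ add) ∪ pre:
  G ∩ del = {}  (empty — regression defined)
  G \ add = {at(hall), have(k3), key_at(k1,lab), open(d_dock_hall)} \ {at(hall)} = {have(k3), key_at(k1,lab), open(d_dock_hall)}
  ∪ pre   = {have(k3), key_at(k1,lab), open(d_dock_hall)} ∪ {at(dock), open(d_dock_hall)}
          = {at(dock), have(k3), key_at(k1,lab), open(d_dock_hall)}

== RESULT ==
["at(dock)", "have(k3)", "key_at(k1,lab)", "open(d_dock_hall)"]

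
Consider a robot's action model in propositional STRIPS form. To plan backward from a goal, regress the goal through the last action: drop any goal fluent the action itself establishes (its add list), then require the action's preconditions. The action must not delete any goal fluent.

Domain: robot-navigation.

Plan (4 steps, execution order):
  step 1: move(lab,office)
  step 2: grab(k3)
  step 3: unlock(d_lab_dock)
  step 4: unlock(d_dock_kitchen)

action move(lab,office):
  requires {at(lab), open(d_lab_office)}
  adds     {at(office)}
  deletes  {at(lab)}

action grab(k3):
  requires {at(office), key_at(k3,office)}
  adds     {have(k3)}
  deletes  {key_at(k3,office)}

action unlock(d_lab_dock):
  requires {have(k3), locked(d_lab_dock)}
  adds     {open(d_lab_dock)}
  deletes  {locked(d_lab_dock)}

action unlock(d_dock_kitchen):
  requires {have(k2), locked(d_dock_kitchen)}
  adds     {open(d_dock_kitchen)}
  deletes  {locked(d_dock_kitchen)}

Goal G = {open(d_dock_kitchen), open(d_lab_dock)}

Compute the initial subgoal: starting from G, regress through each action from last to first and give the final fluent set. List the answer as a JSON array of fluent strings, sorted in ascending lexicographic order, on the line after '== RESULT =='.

Regress step by step:
  through step 4 (unlock(d_dock_kitchen)): drop {open(d_dock_kitchen)}, keep {open(d_lab_dock)}, require {have(k2), locked(d_dock_kitchen)}
    → {have(k2), locked(d_dock_kitchen), open(d_lab_dock)}
  through step 3 (unlock(d_lab_dock)): drop {open(d_lab_dock)}, keep {have(k2), locked(d_dock_kitchen)}, require {have(k3), locked(d_lab_dock)}
    → {have(k2), have(k3), locked(d_dock_kitchen), locked(d_lab_dock)}
  through step 2 (grab(k3)): drop {have(k3)}, keep {have(k2), locked(d_dock_kitchen), locked(d_lab_dock)}, require {at(office), key_at(k3,office)}
    → {at(office), have(k2), key_at(k3,office), locked(d_dock_kitchen), locked(d_lab_dock)}
  through step 1 (move(lab,office)): drop {at(office)}, keep {have(k2), key_at(k3,office), locked(d_dock_kitchen), locked(d_lab_dock)}, require {at(lab), open(d_lab_office)}
    → {at(lab), have(k2), key_at(k3,office), locked(d_dock_kitchen), locked(d_lab_dock), open(d_lab_office)}

== RESULT ==
["at(lab)", "have(k2)", "key_at(k3,office)", "locked(d_dock_kitchen)", "locked(d_lab_dock)", "open(d_lab_office)"]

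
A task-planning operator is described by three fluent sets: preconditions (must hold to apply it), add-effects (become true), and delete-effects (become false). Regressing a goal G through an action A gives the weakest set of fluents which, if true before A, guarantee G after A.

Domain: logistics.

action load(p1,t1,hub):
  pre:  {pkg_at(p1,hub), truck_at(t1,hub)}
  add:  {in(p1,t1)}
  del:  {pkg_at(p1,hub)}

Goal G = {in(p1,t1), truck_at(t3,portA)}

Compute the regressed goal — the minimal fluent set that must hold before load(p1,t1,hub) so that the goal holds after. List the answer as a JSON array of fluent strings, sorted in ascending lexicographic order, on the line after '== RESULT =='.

Compute (G \ add) ∪ pre:
  G ∩ del = {}  (empty — regression defined)
  G \ add = {in(p1,t1), truck_at(t3,portA)} \ {in(p1,t1)} = {truck_at(t3,portA)}
  ∪ pre   = {truck_at(t3,portA)} ∪ {pkg_at(p1,hub), truck_at(t1,hub)}
          = {pkg_at(p1,hub), truck_at(t1,hub), truck_at(t3,portA)}

== RESULT ==
["pkg_at(p1,hub)", "truck_at(t1,hub)", "truck_at(t3,portA)"]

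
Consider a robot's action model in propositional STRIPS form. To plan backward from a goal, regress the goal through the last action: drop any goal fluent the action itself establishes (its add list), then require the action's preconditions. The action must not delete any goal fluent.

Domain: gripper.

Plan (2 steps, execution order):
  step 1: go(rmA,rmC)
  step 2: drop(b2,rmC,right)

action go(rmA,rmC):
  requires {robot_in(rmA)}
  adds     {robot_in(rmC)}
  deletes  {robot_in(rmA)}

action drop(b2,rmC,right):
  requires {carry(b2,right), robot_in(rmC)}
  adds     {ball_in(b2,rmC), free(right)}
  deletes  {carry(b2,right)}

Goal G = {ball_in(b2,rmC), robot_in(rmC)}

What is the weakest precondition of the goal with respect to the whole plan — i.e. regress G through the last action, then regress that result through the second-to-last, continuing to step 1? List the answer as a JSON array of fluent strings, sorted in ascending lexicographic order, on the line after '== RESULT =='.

Work backward from the goal:
  through step 2 (drop(b2,rmC,right)): drop {ball_in(b2,rmC)}, keep {robot_in(rmC)}, require {carry(b2,right), robot_in(rmC)}
    → {carry(b2,right), robot_in(rmC)}
  through step 1 (go(rmA,rmC)): drop {robot_in(rmC)}, keep {carry(b2,right)}, require {robot_in(rmA)}
    → {carry(b2,right), robot_in(rmA)}

== RESULT ==
["carry(b2,right)", "robot_in(rmA)"]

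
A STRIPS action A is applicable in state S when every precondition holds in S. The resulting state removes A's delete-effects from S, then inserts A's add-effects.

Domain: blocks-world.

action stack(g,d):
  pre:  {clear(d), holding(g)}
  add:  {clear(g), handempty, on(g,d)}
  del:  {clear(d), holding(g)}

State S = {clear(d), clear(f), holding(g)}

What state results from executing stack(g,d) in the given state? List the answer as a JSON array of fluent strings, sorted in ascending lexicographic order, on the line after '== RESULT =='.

Progress:
  pre ⊆ S: {clear(d), holding(g)} ⊆ S  — applicable
  S \ del = {clear(f)}
  ∪ add   = {clear(f), clear(g), handempty, on(g,d)}

== RESULT ==
["clear(f)", "clear(g)", "handempty", "on(g,d)"]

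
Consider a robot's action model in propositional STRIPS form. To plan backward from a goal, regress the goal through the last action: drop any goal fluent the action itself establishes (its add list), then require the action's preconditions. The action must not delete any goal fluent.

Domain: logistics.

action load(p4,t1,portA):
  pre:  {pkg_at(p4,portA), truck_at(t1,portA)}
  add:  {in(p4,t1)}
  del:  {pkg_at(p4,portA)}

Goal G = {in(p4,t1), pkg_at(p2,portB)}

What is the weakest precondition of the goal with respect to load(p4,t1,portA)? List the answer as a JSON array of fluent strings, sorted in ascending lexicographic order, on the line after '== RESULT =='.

Compute (G \ add) ∪ pre:
  G ∩ del = {}  (empty — regression defined)
  G \ add = {in(p4,t1), pkg_at(p2,portB)} \ {in(p4,t1)} = {pkg_at(p2,portB)}
  ∪ pre   = {pkg_at(p2,portB)} ∪ {pkg_at(p4,portA), truck_at(t1,portA)}
          = {pkg_at(p2,portB), pkg_at(p4,portA), truck_at(t1,portA)}

== RESULT ==
["pkg_at(p2,portB)", "pkg_at(p4,portA)", "truck_at(t1,portA)"]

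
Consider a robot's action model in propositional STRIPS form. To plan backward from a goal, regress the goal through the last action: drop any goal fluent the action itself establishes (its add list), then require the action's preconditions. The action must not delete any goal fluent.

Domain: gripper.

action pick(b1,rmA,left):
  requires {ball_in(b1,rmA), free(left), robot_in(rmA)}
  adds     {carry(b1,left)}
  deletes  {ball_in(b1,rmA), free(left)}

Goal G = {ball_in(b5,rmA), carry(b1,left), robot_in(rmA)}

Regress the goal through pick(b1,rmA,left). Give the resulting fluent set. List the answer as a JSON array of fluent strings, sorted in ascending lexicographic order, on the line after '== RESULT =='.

Regress:
  G ∩ del = {}  (empty — regression defined)
  G \ add = {ball_in(b5,rmA), carry(b1,left), robot_in(rmA)} \ {carry(b1,left)} = {ball_in(b5,rmA), robot_in(rmA)}
  ∪ pre   = {ball_in(b5,rmA), robot_in(rmA)} ∪ {ball_in(b1,rmA), free(left), robot_in(rmA)}
          = {ball_in(b1,rmA), ball_in(b5,rmA), free(left), robot_in(rmA)}

== RESULT ==
["ball_in(b1,rmA)", "ball_in(b5,rmA)", "free(left)", "robot_in(rmA)"]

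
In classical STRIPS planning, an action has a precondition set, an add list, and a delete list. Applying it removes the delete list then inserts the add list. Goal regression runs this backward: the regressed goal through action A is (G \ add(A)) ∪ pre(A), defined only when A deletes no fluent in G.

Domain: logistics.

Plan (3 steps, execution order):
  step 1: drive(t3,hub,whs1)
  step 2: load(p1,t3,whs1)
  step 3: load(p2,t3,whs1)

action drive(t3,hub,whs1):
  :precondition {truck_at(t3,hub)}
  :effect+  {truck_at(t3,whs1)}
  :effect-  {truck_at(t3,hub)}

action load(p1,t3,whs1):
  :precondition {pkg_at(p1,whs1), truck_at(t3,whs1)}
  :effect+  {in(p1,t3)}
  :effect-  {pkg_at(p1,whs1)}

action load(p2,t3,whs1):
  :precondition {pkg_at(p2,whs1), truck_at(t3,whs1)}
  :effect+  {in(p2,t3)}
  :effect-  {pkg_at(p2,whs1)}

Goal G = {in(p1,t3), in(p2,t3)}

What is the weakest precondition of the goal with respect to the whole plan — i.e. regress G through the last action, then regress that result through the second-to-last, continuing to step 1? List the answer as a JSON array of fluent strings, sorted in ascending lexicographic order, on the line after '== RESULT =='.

Regress step by step:
  through step 3 (load(p2,t3,whs1)): drop {in(p2,t3)}, keep {in(p1,t3)}, require {pkg_at(p2,whs1), truck_at(t3,whs1)}
    → {in(p1,t3), pkg_at(p2,whs1), truck_at(t3,whs1)}
  through step 2 (load(p1,t3,whs1)): drop {in(p1,t3)}, keep {pkg_at(p2,whs1), truck_at(t3,whs1)}, require {pkg_at(p1,whs1), truck_at(t3,whs1)}
    → {pkg_at(p1,whs1), pkg_at(p2,whs1), truck_at(t3,whs1)}
  through step 1 (drive(t3,hub,whs1)): drop {truck_at(t3,whs1)}, keep {pkg_at(p1,whs1), pkg_at(p2,whs1)}, require {truck_at(t3,hub)}
    → {pkg_at(p1,whs1), pkg_at(p2,whs1), truck_at(t3,hub)}

== RESULT ==
["pkg_at(p1,whs1)", "pkg_at(p2,whs1)", "truck_at(t3,hub)"]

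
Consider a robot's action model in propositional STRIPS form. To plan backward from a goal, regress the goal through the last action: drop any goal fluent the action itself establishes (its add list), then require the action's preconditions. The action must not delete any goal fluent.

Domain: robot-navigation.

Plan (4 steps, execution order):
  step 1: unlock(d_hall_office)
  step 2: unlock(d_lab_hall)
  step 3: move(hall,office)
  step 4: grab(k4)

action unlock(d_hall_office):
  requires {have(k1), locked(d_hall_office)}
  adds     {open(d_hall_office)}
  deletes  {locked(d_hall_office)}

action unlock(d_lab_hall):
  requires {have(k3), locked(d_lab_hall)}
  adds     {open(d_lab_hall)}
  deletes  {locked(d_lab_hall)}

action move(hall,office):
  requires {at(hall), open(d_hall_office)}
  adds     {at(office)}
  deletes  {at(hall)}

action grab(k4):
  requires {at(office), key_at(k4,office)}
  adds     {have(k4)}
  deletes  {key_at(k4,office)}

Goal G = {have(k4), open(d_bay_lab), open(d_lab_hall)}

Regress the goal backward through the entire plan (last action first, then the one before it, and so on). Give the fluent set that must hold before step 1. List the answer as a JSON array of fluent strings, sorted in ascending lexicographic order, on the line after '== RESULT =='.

Work backward from the goal:
  through step 4 (grab(k4)): drop {have(k4)}, keep {open(d_bay_lab), open(d_lab_hall)}, require {at(office), key_at(k4,office)}
    → {at(office), key_at(k4,office), open(d_bay_lab), open(d_lab_hall)}
  through step 3 (move(hall,office)): drop {at(office)}, keep {key_at(k4,office), open(d_bay_lab), open(d_lab_hall)}, require {at(hall), open(d_hall_office)}
    → {at(hall), key_at(k4,office), open(d_bay_lab), open(d_hall_office), open(d_lab_hall)}
  through step 2 (unlock(d_lab_hall)): drop {open(d_lab_hall)}, keep {at(hall), key_at(k4,office), open(d_bay_lab), open(d_hall_office)}, require {have(k3), locked(d_lab_hall)}
    → {at(hall), have(k3), key_at(k4,office), locked(d_lab_hall), open(d_bay_lab), open(d_hall_office)}
  through step 1 (unlock(d_hall_office)): drop {open(d_hall_office)}, keep {at(hall), have(k3), key_at(k4,office), locked(d_lab_hall), open(d_bay_lab)}, require {have(k1), locked(d_hall_office)}
    → {at(hall), have(k1), have(k3), key_at(k4,office), locked(d_hall_office), locked(d_lab_hall), open(d_bay_lab)}

== RESULT ==
["at(hall)", "have(k1)", "have(k3)", "key_at(k4,office)", "locked(d_hall_office)", "locked(d_lab_hall)", "open(d_bay_lab)"]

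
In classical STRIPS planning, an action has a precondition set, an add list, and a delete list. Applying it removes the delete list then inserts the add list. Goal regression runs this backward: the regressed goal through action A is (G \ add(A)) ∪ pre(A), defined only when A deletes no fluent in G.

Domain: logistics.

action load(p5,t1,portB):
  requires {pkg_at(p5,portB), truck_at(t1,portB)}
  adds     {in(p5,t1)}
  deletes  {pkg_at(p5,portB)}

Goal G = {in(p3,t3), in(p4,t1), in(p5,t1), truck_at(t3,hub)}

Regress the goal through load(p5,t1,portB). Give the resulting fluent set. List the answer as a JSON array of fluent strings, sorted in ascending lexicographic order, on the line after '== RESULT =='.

Regress:
  G ∩ del = {}  (empty — regression defined)
  G \ add = {in(p3,t3), in(p4,t1), in(p5,t1), truck_at(t3,hub)} \ {in(p5,t1)} = {in(p3,t3), in(p4,t1), truck_at(t3,hub)}
  ∪ pre   = {in(p3,t3), in(p4,t1), truck_at(t3,hub)} ∪ {pkg_at(p5,portB), truck_at(t1,portB)}
          = {in(p3,t3), in(p4,t1), pkg_at(p5,portB), truck_at(t1,portB), truck_at(t3,hub)}

== RESULT ==
["in(p3,t3)", "in(p4,t1)", "pkg_at(p5,portB)", "truck_at(t1,portB)", "truck_at(t3,hub)"]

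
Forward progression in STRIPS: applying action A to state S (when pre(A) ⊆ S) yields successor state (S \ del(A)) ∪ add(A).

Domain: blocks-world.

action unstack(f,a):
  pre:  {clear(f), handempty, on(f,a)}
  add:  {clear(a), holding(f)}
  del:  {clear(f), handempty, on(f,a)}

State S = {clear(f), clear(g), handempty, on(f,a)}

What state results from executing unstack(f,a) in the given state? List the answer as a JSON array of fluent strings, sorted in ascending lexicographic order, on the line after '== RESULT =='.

Compute (S \ del) ∪ add:
  pre ⊆ S: {clear(f), handempty, on(f,a)} ⊆ S  — applicable
  S \ del = {clear(g)}
  ∪ add   = {clear(a), clear(g), holding(f)}

== RESULT ==
["clear(a)", "clear(g)", "holding(f)"]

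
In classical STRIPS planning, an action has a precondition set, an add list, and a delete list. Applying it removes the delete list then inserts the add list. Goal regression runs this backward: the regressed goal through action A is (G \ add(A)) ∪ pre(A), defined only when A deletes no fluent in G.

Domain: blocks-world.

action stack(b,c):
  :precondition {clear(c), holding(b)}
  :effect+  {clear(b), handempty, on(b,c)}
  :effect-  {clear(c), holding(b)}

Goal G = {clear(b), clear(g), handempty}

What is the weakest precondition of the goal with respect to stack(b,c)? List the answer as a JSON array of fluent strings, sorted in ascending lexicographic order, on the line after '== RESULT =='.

Regress:
  G ∩ del = {}  (empty — regression defined)
  G \ add = {clear(b), clear(g), handempty} \ {clear(b), handempty, on(b,c)} = {clear(g)}
  ∪ pre   = {clear(g)} ∪ {clear(c), holding(b)}
          = {clear(c), clear(g), holding(b)}

== RESULT ==
["clear(c)", "clear(g)", "holding(b)"]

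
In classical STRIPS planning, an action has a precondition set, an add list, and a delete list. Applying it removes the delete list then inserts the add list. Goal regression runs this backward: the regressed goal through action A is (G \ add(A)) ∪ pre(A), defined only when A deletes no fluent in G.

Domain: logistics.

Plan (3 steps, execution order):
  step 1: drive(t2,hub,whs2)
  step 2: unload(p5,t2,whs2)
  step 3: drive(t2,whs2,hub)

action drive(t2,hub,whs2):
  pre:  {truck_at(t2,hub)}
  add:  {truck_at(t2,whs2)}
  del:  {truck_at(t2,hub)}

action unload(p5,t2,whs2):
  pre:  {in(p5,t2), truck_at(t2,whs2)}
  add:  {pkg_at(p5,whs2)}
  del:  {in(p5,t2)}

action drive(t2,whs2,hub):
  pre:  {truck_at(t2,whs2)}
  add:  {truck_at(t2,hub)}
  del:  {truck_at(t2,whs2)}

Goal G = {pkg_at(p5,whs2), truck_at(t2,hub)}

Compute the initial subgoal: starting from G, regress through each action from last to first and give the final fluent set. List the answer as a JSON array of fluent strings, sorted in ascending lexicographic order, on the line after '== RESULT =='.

Work backward from the goal:
  through step 3 (drive(t2,whs2,hub)): drop {truck_at(t2,hub)}, keep {pkg_at(p5,whs2)}, require {truck_at(t2,whs2)}
    → {pkg_at(p5,whs2), truck_at(t2,whs2)}
  through step 2 (unload(p5,t2,whs2)): drop {pkg_at(p5,whs2)}, keep {truck_at(t2,whs2)}, require {in(p5,t2), truck_at(t2,whs2)}
    → {in(p5,t2), truck_at(t2,whs2)}
  through step 1 (drive(t2,hub,whs2)): drop {truck_at(t2,whs2)}, keep {in(p5,t2)}, require {truck_at(t2,hub)}
    → {in(p5,t2), truck_at(t2,hub)}

== RESULT ==
["in(p5,t2)", "truck_at(t2,hub)"]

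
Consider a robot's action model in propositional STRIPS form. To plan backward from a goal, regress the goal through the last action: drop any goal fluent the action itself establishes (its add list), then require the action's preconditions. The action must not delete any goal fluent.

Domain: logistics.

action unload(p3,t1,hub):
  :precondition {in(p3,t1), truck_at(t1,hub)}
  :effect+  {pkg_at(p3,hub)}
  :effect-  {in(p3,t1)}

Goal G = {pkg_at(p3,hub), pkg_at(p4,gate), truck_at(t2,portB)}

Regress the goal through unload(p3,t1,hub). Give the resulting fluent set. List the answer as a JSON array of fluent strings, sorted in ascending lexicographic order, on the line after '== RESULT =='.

Regress:
  G ∩ del = {}  (empty — regression defined)
  G \ add = {pkg_at(p3,hub), pkg_at(p4,gate), truck_at(t2,portB)} \ {pkg_at(p3,hub)} = {pkg_at(p4,gate), truck_at(t2,portB)}
  ∪ pre   = {pkg_at(p4,gate), truck_at(t2,portB)} ∪ {in(p3,t1), truck_at(t1,hub)}
          = {in(p3,t1), pkg_at(p4,gate), truck_at(t1,hub), truck_at(t2,portB)}

== RESULT ==
["in(p3,t1)", "pkg_at(p4,gate)", "truck_at(t1,hub)", "truck_at(t2,portB)"]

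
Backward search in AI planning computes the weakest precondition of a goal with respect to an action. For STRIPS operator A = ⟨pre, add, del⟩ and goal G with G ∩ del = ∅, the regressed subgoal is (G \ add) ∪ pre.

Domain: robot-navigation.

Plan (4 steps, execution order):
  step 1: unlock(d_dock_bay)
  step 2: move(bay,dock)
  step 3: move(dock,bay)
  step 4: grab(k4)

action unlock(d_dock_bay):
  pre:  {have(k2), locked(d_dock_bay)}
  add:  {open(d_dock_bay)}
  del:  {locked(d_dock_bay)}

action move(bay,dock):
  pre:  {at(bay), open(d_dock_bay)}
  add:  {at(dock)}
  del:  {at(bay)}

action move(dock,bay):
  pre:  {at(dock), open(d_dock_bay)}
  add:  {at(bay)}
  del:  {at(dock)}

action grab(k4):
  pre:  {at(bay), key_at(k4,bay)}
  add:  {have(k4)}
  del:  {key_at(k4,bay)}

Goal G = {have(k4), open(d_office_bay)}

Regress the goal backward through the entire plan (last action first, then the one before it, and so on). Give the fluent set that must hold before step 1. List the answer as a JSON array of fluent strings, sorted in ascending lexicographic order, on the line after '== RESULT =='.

Work backward from the goal:
  through step 4 (grab(k4)): drop {have(k4)}, keep {open(d_office_bay)}, require {at(bay), key_at(k4,bay)}
    → {at(bay), key_at(k4,bay), open(d_office_bay)}
  through step 3 (move(dock,bay)): drop {at(bay)}, keep {key_at(k4,bay), open(d_office_bay)}, require {at(dock), open(d_dock_bay)}
    → {at(dock), key_at(k4,bay), open(d_dock_bay), open(d_office_bay)}
  through step 2 (move(bay,dock)): drop {at(dock)}, keep {key_at(k4,bay), open(d_dock_bay), open(d_office_bay)}, require {at(bay), open(d_dock_bay)}
    → {at(bay), key_at(k4,bay), open(d_dock_bay), open(d_office_bay)}
  through step 1 (unlock(d_dock_bay)): drop {open(d_dock_bay)}, keep {at(bay), key_at(k4,bay), open(d_office_bay)}, require {have(k2), locked(d_dock_bay)}
    → {at(bay), have(k2), key_at(k4,bay), locked(d_dock_bay), open(d_office_bay)}

== RESULT ==
["at(bay)", "have(k2)", "key_at(k4,bay)", "locked(d_dock_bay)", "open(d_office_bay)"]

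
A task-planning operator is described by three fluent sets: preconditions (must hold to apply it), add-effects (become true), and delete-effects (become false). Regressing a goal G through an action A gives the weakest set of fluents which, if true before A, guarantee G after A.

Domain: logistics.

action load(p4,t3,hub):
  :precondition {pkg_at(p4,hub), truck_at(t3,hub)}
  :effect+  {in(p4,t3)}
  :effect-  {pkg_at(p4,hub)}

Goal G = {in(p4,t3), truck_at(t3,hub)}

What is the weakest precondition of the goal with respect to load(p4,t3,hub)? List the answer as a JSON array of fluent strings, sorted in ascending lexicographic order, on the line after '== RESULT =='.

Compute (G \ add) ∪ pre:
  G ∩ del = {}  (empty — regression defined)
  G \ add = {in(p4,t3), truck_at(t3,hub)} \ {in(p4,t3)} = {truck_at(t3,hub)}
  ∪ pre   = {truck_at(t3,hub)} ∪ {pkg_at(p4,hub), truck_at(t3,hub)}
          = {pkg_at(p4,hub), truck_at(t3,hub)}

== RESULT ==
["pkg_at(p4,hub)", "truck_at(t3,hub)"]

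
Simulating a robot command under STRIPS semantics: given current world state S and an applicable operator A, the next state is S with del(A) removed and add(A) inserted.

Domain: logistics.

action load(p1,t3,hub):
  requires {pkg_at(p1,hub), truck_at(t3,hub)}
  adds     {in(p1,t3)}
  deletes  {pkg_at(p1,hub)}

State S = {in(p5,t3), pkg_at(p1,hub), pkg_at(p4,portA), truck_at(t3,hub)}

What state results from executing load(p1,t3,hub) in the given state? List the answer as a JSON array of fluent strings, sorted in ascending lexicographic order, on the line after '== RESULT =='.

Progress:
  pre ⊆ S: {pkg_at(p1,hub), truck_at(t3,hub)} ⊆ S  — applicable
  S \ del = {in(p5,t3), pkg_at(p4,portA), truck_at(t3,hub)}
  ∪ add   = {in(p1,t3), in(p5,t3), pkg_at(p4,portA), truck_at(t3,hub)}

== RESULT ==
["in(p1,t3)", "in(p5,t3)", "pkg_at(p4,portA)", "truck_at(t3,hub)"]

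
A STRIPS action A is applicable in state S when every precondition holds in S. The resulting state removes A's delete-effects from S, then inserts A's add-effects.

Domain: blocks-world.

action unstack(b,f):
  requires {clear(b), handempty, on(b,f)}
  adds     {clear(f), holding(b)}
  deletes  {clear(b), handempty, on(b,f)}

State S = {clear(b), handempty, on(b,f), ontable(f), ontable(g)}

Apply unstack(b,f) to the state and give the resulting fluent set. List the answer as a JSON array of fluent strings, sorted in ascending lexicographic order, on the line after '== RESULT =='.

Compute (S \ del) ∪ add:
  pre ⊆ S: {clear(b), handempty, on(b,f)} ⊆ S  — applicable
  S \ del = {ontable(f), ontable(g)}
  ∪ add   = {clear(f), holding(b), ontable(f), ontable(g)}

== RESULT ==
["clear(f)", "holding(b)", "ontable(f)", "ontable(g)"]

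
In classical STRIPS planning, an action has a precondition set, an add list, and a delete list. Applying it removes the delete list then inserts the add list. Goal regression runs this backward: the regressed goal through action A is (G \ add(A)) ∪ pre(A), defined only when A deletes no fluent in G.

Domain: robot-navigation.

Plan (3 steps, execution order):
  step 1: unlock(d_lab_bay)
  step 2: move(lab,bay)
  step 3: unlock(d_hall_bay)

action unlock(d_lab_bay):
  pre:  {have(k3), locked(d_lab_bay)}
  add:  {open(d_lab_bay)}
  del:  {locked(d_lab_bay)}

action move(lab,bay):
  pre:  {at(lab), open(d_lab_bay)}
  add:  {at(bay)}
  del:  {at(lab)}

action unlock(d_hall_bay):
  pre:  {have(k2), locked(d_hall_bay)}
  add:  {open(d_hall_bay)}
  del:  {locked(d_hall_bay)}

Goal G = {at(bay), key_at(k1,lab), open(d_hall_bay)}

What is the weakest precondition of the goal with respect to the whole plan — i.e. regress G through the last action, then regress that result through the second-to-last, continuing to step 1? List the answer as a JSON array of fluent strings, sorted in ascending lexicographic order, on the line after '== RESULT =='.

Work backward from the goal:
  through step 3 (unlock(d_hall_bay)): drop {open(d_hall_bay)}, keep {at(bay), key_at(k1,lab)}, require {have(k2), locked(d_hall_bay)}
    → {at(bay), have(k2), key_at(k1,lab), locked(d_hall_bay)}
  through step 2 (move(lab,bay)): drop {at(bay)}, keep {have(k2), key_at(k1,lab), locked(d_hall_bay)}, require {at(lab), open(d_lab_bay)}
    → {at(lab), have(k2), key_at(k1,lab), locked(d_hall_bay), open(d_lab_bay)}
  through step 1 (unlock(d_lab_bay)): drop {open(d_lab_bay)}, keep {at(lab), have(k2), key_at(k1,lab), locked(d_hall_bay)}, require {have(k3), locked(d_lab_bay)}
    → {at(lab), have(k2), have(k3), key_at(k1,lab), locked(d_hall_bay), locked(d_lab_bay)}

== RESULT ==
["at(lab)", "have(k2)", "have(k3)", "key_at(k1,lab)", "locked(d_hall_bay)", "locked(d_lab_bay)"]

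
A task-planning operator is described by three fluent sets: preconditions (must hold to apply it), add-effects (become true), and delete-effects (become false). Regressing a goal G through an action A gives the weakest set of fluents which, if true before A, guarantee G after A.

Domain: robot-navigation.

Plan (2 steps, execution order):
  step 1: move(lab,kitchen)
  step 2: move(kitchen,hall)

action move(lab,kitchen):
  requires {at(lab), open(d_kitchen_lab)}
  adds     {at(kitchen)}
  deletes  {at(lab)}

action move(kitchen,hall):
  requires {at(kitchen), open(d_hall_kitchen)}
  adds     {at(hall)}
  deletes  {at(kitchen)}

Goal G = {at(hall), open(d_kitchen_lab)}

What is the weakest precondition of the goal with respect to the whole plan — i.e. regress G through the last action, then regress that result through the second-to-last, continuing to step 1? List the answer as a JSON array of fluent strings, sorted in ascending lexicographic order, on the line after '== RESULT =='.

Regress step by step:
  through step 2 (move(kitchen,hall)): drop {at(hall)}, keep {open(d_kitchen_lab)}, require {at(kitchen), open(d_hall_kitchen)}
    → {at(kitchen), open(d_hall_kitchen), open(d_kitchen_lab)}
  through step 1 (move(lab,kitchen)): drop {at(kitchen)}, keep {open(d_hall_kitchen), open(d_kitchen_lab)}, require {at(lab), open(d_kitchen_lab)}
    → {at(lab), open(d_hall_kitchen), open(d_kitchen_lab)}

== RESULT ==
["at(lab)", "open(d_hall_kitchen)", "open(d_kitchen_lab)"]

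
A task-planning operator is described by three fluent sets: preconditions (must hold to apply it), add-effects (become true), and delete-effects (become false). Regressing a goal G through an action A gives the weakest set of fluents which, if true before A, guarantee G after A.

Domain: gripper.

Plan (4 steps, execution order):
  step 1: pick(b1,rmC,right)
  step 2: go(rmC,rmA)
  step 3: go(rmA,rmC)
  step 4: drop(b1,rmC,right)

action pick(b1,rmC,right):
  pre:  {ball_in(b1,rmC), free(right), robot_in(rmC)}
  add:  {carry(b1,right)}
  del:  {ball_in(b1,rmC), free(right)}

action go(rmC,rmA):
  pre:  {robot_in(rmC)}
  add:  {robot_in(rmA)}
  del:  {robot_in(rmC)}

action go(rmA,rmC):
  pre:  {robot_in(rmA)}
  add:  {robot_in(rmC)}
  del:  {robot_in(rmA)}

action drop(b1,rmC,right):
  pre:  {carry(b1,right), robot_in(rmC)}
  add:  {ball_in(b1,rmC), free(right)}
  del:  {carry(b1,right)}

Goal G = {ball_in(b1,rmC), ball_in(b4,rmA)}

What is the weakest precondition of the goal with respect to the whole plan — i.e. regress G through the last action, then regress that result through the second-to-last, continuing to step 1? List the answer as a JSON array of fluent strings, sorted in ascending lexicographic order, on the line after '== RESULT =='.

Work backward from the goal:
  through step 4 (drop(b1,rmC,right)): drop {ball_in(b1,rmC)}, keep {ball_in(b4,rmA)}, require {carry(b1,right), robot_in(rmC)}
    → {ball_in(b4,rmA), carry(b1,right), robot_in(rmC)}
  through step 3 (go(rmA,rmC)): drop {robot_in(rmC)}, keep {ball_in(b4,rmA), carry(b1,right)}, require {robot_in(rmA)}
    → {ball_in(b4,rmA), carry(b1,right), robot_in(rmA)}
  through step 2 (go(rmC,rmA)): drop {robot_in(rmA)}, keep {ball_in(b4,rmA), carry(b1,right)}, require {robot_in(rmC)}
    → {ball_in(b4,rmA), carry(b1,right), robot_in(rmC)}
  through step 1 (pick(b1,rmC,right)): drop {carry(b1,right)}, keep {ball_in(b4,rmA), robot_in(rmC)}, require {ball_in(b1,rmC), free(right), robot_in(rmC)}
    → {ball_in(b1,rmC), ball_in(b4,rmA), free(right), robot_in(rmC)}

== RESULT ==
["ball_in(b1,rmC)", "ball_in(b4,rmA)", "free(right)", "robot_in(rmC)"]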